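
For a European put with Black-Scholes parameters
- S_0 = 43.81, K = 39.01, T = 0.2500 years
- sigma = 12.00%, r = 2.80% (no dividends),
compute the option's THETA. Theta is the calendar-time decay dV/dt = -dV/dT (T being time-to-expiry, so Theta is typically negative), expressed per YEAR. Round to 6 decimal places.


Answer: Theta = -0.217246

Derivation:
d1 = 2.0807346385; d2 = 2.0207346385
phi(d1) = 0.0457910395; exp(-qT) = 1.0000000000; exp(-rT) = 0.9930244429
Theta = -S*exp(-qT)*phi(d1)*sigma/(2*sqrt(T)) + r*K*exp(-rT)*N(-d2) - q*S*exp(-qT)*N(-d1)
N(-d1) = 0.0187291009; N(-d2) = 0.0216536210; sqrt(T) = 0.5000000000
Term 1 = -43.8100 * 1.0000000000 * 0.0457910395 * 0.1200 / (2 * 0.5000000000) = -0.2407326529
Term 2 = 0.0280 * 39.0100 * 0.9930244429 * 0.0216536210 = 0.0234868325
Term 3 = 0 (no dividend yield, q = 0)
Theta = -0.2407326529 + (0.0234868325) + (0.0000000000) = -0.217246


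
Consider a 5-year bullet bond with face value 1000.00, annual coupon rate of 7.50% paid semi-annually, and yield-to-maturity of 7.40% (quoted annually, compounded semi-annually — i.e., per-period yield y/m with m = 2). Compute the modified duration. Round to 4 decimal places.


Answer: Modified duration = 4.1101

Derivation:
Coupon per period c = face * coupon_rate / m = 37.500000
Periods per year m = 2; per-period yield y/m = 0.037000
Number of cashflows N = 10
Cashflows (t years, CF_t, discount factor 1/(1+y/m)^(m*t), PV):
  t = 0.5000: CF_t = 37.500000, DF = 0.964320, PV = 36.162006
  t = 1.0000: CF_t = 37.500000, DF = 0.929913, PV = 34.871751
  t = 1.5000: CF_t = 37.500000, DF = 0.896734, PV = 33.627532
  t = 2.0000: CF_t = 37.500000, DF = 0.864739, PV = 32.427707
  t = 2.5000: CF_t = 37.500000, DF = 0.833885, PV = 31.270692
  t = 3.0000: CF_t = 37.500000, DF = 0.804132, PV = 30.154958
  t = 3.5000: CF_t = 37.500000, DF = 0.775441, PV = 29.079034
  t = 4.0000: CF_t = 37.500000, DF = 0.747773, PV = 28.041498
  t = 4.5000: CF_t = 37.500000, DF = 0.721093, PV = 27.040982
  t = 5.0000: CF_t = 1037.500000, DF = 0.695364, PV = 721.440537
Price P = sum_t PV_t = 1004.116698
First compute Macaulay numerator sum_t t * PV_t:
  t * PV_t at t = 0.5000: 18.081003
  t * PV_t at t = 1.0000: 34.871751
  t * PV_t at t = 1.5000: 50.441298
  t * PV_t at t = 2.0000: 64.855414
  t * PV_t at t = 2.5000: 78.176729
  t * PV_t at t = 3.0000: 90.464874
  t * PV_t at t = 3.5000: 101.776618
  t * PV_t at t = 4.0000: 112.165994
  t * PV_t at t = 4.5000: 121.684419
  t * PV_t at t = 5.0000: 3607.202687
Macaulay duration D = 4279.720788 / 1004.116698 = 4.262175
Modified duration = D / (1 + y/m) = 4.262175 / (1 + 0.037000) = 4.110101


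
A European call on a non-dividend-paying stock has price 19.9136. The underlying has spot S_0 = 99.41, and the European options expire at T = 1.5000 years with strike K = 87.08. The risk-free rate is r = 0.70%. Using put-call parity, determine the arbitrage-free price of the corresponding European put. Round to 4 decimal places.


Answer: Put price = 6.6740

Derivation:
Put-call parity: C - P = S_0 * exp(-qT) - K * exp(-rT).
S_0 * exp(-qT) = 99.4100 * 1.00000000 = 99.41000000
K * exp(-rT) = 87.0800 * 0.98955493 = 86.17044353
P = C - S*exp(-qT) + K*exp(-rT)
P = 19.9136 - 99.41000000 + 86.17044353 = 6.6740


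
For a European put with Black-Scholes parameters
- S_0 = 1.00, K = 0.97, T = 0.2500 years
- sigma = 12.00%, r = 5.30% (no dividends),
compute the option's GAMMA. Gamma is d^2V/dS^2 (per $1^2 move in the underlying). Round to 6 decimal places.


d1 = 0.7584867914; d2 = 0.6984867914
phi(d1) = 0.2992159757; exp(-qT) = 1.0000000000; exp(-rT) = 0.9868373948
Gamma = exp(-qT) * phi(d1) / (S * sigma * sqrt(T)) = 1.0000000000 * 0.2992159757 / (1.0000 * 0.1200 * 0.5000000000) = 4.986933

Answer: Gamma = 4.986933


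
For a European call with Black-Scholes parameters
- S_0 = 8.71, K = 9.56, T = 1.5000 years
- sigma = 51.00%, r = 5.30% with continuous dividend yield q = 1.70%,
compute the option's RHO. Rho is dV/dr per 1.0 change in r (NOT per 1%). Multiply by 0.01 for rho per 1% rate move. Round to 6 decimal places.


Answer: Rho = 4.686493

Derivation:
d1 = 0.2496863576; d2 = -0.3749335268
phi(d1) = 0.3866984179; exp(-qT) = 0.9748223790; exp(-rT) = 0.9235780200
N(d2) = 0.3538549520
Rho = K*T*exp(-rT)*N(d2) = 9.5600 * 1.5000 * 0.9235780200 * 0.3538549520 = 4.686493


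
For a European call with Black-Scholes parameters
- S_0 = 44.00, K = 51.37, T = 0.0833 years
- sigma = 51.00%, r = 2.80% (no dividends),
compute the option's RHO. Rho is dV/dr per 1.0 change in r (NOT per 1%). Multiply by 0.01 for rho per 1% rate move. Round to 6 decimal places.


Answer: Rho = 0.570060

Derivation:
d1 = -0.9626636088; d2 = -1.1098584797
phi(d1) = 0.2510008019; exp(-qT) = 1.0000000000; exp(-rT) = 0.9976703179
N(d2) = 0.1335300073
Rho = K*T*exp(-rT)*N(d2) = 51.3700 * 0.0833 * 0.9976703179 * 0.1335300073 = 0.570060


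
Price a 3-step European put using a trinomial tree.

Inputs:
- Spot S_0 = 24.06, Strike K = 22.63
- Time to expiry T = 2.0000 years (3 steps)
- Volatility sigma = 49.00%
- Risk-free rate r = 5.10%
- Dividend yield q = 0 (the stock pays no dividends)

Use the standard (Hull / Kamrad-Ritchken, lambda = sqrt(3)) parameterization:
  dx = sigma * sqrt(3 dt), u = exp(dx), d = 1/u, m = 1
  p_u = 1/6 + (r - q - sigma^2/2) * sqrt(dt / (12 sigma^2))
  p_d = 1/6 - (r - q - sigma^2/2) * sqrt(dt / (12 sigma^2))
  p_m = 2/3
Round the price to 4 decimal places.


Answer: Price = V(0,0) = 4.0438

Derivation:
dt = T/N = 0.666667; dx = sigma*sqrt(3*dt) = 0.692965
u = exp(dx) = 1.999635; d = 1/u = 0.500091
p_u = 0.133452, p_m = 0.666667, p_d = 0.199881
Discount per step: exp(-r*dt) = 0.966572
Stock lattice S(k, j) with j the centered position index:
  k=0: S(0,+0) = 24.0600
  k=1: S(1,-1) = 12.0322; S(1,+0) = 24.0600; S(1,+1) = 48.1112
  k=2: S(2,-2) = 6.0172; S(2,-1) = 12.0322; S(2,+0) = 24.0600; S(2,+1) = 48.1112; S(2,+2) = 96.2049
  k=3: S(3,-3) = 3.0091; S(3,-2) = 6.0172; S(3,-1) = 12.0322; S(3,+0) = 24.0600; S(3,+1) = 48.1112; S(3,+2) = 96.2049; S(3,+3) = 192.3746
Terminal payoffs V(N, j) = max(K - S_T, 0):
  V(3,-3) = 19.620853; V(3,-2) = 16.612804; V(3,-1) = 10.597804; V(3,+0) = 0.000000; V(3,+1) = 0.000000; V(3,+2) = 0.000000; V(3,+3) = 0.000000
Backward induction: V(k, j) = exp(-r*dt) * [p_u * V(k+1, j+1) + p_m * V(k+1, j) + p_d * V(k+1, j-1)]
  V(2,-2) = exp(-r*dt) * [p_u*10.597804 + p_m*16.612804 + p_d*19.620853] = 15.862737
  V(2,-1) = exp(-r*dt) * [p_u*0.000000 + p_m*10.597804 + p_d*16.612804] = 10.038612
  V(2,+0) = exp(-r*dt) * [p_u*0.000000 + p_m*0.000000 + p_d*10.597804] = 2.047493
  V(2,+1) = exp(-r*dt) * [p_u*0.000000 + p_m*0.000000 + p_d*0.000000] = 0.000000
  V(2,+2) = exp(-r*dt) * [p_u*0.000000 + p_m*0.000000 + p_d*0.000000] = 0.000000
  V(1,-1) = exp(-r*dt) * [p_u*2.047493 + p_m*10.038612 + p_d*15.862737] = 9.797475
  V(1,+0) = exp(-r*dt) * [p_u*0.000000 + p_m*2.047493 + p_d*10.038612] = 3.258822
  V(1,+1) = exp(-r*dt) * [p_u*0.000000 + p_m*0.000000 + p_d*2.047493] = 0.395575
  V(0,+0) = exp(-r*dt) * [p_u*0.395575 + p_m*3.258822 + p_d*9.797475] = 4.043818


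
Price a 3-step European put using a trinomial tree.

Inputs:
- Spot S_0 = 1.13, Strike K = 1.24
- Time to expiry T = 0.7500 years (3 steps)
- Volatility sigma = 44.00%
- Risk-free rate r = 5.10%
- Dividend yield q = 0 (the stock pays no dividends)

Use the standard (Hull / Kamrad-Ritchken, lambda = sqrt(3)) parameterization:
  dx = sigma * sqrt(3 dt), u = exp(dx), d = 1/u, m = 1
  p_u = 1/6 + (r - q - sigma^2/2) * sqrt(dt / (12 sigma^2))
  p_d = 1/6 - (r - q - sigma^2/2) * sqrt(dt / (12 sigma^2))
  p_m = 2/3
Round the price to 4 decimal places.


Answer: Price = V(0,0) = 0.2093

Derivation:
dt = T/N = 0.250000; dx = sigma*sqrt(3*dt) = 0.381051
u = exp(dx) = 1.463823; d = 1/u = 0.683143
p_u = 0.151642, p_m = 0.666667, p_d = 0.181691
Discount per step: exp(-r*dt) = 0.987331
Stock lattice S(k, j) with j the centered position index:
  k=0: S(0,+0) = 1.1300
  k=1: S(1,-1) = 0.7720; S(1,+0) = 1.1300; S(1,+1) = 1.6541
  k=2: S(2,-2) = 0.5274; S(2,-1) = 0.7720; S(2,+0) = 1.1300; S(2,+1) = 1.6541; S(2,+2) = 2.4213
  k=3: S(3,-3) = 0.3603; S(3,-2) = 0.5274; S(3,-1) = 0.7720; S(3,+0) = 1.1300; S(3,+1) = 1.6541; S(3,+2) = 2.4213; S(3,+3) = 3.5444
Terminal payoffs V(N, j) = max(K - S_T, 0):
  V(3,-3) = 0.879742; V(3,-2) = 0.712647; V(3,-1) = 0.468048; V(3,+0) = 0.110000; V(3,+1) = 0.000000; V(3,+2) = 0.000000; V(3,+3) = 0.000000
Backward induction: V(k, j) = exp(-r*dt) * [p_u * V(k+1, j+1) + p_m * V(k+1, j) + p_d * V(k+1, j-1)]
  V(2,-2) = exp(-r*dt) * [p_u*0.468048 + p_m*0.712647 + p_d*0.879742] = 0.696972
  V(2,-1) = exp(-r*dt) * [p_u*0.110000 + p_m*0.468048 + p_d*0.712647] = 0.452390
  V(2,+0) = exp(-r*dt) * [p_u*0.000000 + p_m*0.110000 + p_d*0.468048] = 0.156367
  V(2,+1) = exp(-r*dt) * [p_u*0.000000 + p_m*0.000000 + p_d*0.110000] = 0.019733
  V(2,+2) = exp(-r*dt) * [p_u*0.000000 + p_m*0.000000 + p_d*0.000000] = 0.000000
  V(1,-1) = exp(-r*dt) * [p_u*0.156367 + p_m*0.452390 + p_d*0.696972] = 0.446213
  V(1,+0) = exp(-r*dt) * [p_u*0.019733 + p_m*0.156367 + p_d*0.452390] = 0.187032
  V(1,+1) = exp(-r*dt) * [p_u*0.000000 + p_m*0.019733 + p_d*0.156367] = 0.041039
  V(0,+0) = exp(-r*dt) * [p_u*0.041039 + p_m*0.187032 + p_d*0.446213] = 0.209299


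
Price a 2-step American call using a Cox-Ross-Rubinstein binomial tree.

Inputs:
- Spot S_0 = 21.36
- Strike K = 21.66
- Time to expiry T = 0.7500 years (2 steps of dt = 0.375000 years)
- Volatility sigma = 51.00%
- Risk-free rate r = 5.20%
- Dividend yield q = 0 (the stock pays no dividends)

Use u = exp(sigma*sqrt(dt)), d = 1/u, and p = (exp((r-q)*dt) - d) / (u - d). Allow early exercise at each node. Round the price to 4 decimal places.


Answer: Price = V(0,0) = 3.6070

Derivation:
dt = T/N = 0.375000
u = exp(sigma*sqrt(dt)) = 1.366578; d = 1/u = 0.731755
p = (exp((r-q)*dt) - d) / (u - d) = 0.453570
Discount per step: exp(-r*dt) = 0.980689
Stock lattice S(k, i) with i counting down-moves:
  k=0: S(0,0) = 21.3600
  k=1: S(1,0) = 29.1901; S(1,1) = 15.6303
  k=2: S(2,0) = 39.8906; S(2,1) = 21.3600; S(2,2) = 11.4375
Terminal payoffs V(N, i) = max(S_T - K, 0):
  V(2,0) = 18.230568; V(2,1) = 0.000000; V(2,2) = 0.000000
Backward induction: V(k, i) = exp(-r*dt) * [p * V(k+1, i) + (1-p) * V(k+1, i+1)]; then take max(V_cont, immediate exercise) for American.
  V(1,0) = exp(-r*dt) * [p*18.230568 + (1-p)*0.000000] = 8.109152; exercise = 7.530110; V(1,0) = max -> 8.109152
  V(1,1) = exp(-r*dt) * [p*0.000000 + (1-p)*0.000000] = 0.000000; exercise = 0.000000; V(1,1) = max -> 0.000000
  V(0,0) = exp(-r*dt) * [p*8.109152 + (1-p)*0.000000] = 3.607038; exercise = 0.000000; V(0,0) = max -> 3.607038


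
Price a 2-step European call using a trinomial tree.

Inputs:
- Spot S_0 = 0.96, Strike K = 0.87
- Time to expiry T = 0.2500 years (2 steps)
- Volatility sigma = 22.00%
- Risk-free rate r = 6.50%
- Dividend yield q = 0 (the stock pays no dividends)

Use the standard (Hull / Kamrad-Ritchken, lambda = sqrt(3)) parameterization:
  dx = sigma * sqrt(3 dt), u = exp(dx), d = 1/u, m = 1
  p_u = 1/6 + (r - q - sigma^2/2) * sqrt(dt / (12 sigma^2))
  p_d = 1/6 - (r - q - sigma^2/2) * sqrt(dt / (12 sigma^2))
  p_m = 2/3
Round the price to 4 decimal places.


dt = T/N = 0.125000; dx = sigma*sqrt(3*dt) = 0.134722
u = exp(dx) = 1.144219; d = 1/u = 0.873959
p_u = 0.185595, p_m = 0.666667, p_d = 0.147739
Discount per step: exp(-r*dt) = 0.991908
Stock lattice S(k, j) with j the centered position index:
  k=0: S(0,+0) = 0.9600
  k=1: S(1,-1) = 0.8390; S(1,+0) = 0.9600; S(1,+1) = 1.0984
  k=2: S(2,-2) = 0.7333; S(2,-1) = 0.8390; S(2,+0) = 0.9600; S(2,+1) = 1.0984; S(2,+2) = 1.2569
Terminal payoffs V(N, j) = max(S_T - K, 0):
  V(2,-2) = 0.000000; V(2,-1) = 0.000000; V(2,+0) = 0.090000; V(2,+1) = 0.228450; V(2,+2) = 0.386867
Backward induction: V(k, j) = exp(-r*dt) * [p_u * V(k+1, j+1) + p_m * V(k+1, j) + p_d * V(k+1, j-1)]
  V(1,-1) = exp(-r*dt) * [p_u*0.090000 + p_m*0.000000 + p_d*0.000000] = 0.016568
  V(1,+0) = exp(-r*dt) * [p_u*0.228450 + p_m*0.090000 + p_d*0.000000] = 0.101570
  V(1,+1) = exp(-r*dt) * [p_u*0.386867 + p_m*0.228450 + p_d*0.090000] = 0.235476
  V(0,+0) = exp(-r*dt) * [p_u*0.235476 + p_m*0.101570 + p_d*0.016568] = 0.112943

Answer: Price = V(0,0) = 0.1129


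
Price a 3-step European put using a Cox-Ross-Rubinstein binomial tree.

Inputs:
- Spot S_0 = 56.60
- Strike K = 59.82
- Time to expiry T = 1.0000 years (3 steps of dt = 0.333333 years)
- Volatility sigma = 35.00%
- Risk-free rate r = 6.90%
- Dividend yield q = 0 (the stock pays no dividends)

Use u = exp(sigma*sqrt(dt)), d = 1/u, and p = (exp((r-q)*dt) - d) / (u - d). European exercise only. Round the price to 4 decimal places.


Answer: Price = V(0,0) = 7.9266

Derivation:
dt = T/N = 0.333333
u = exp(sigma*sqrt(dt)) = 1.223937; d = 1/u = 0.817036
p = (exp((r-q)*dt) - d) / (u - d) = 0.506833
Discount per step: exp(-r*dt) = 0.977262
Stock lattice S(k, i) with i counting down-moves:
  k=0: S(0,0) = 56.6000
  k=1: S(1,0) = 69.2748; S(1,1) = 46.2442
  k=2: S(2,0) = 84.7880; S(2,1) = 56.6000; S(2,2) = 37.7832
  k=3: S(3,0) = 103.7752; S(3,1) = 69.2748; S(3,2) = 46.2442; S(3,3) = 30.8702
Terminal payoffs V(N, i) = max(K - S_T, 0):
  V(3,0) = 0.000000; V(3,1) = 0.000000; V(3,2) = 13.575784; V(3,3) = 28.949804
Backward induction: V(k, i) = exp(-r*dt) * [p * V(k+1, i) + (1-p) * V(k+1, i+1)].
  V(2,0) = exp(-r*dt) * [p*0.000000 + (1-p)*0.000000] = 0.000000
  V(2,1) = exp(-r*dt) * [p*0.000000 + (1-p)*13.575784] = 6.542900
  V(2,2) = exp(-r*dt) * [p*13.575784 + (1-p)*28.949804] = 20.676671
  V(1,0) = exp(-r*dt) * [p*0.000000 + (1-p)*6.542900] = 3.153375
  V(1,1) = exp(-r*dt) * [p*6.542900 + (1-p)*20.676671] = 13.205954
  V(0,0) = exp(-r*dt) * [p*3.153375 + (1-p)*13.205954] = 7.926553


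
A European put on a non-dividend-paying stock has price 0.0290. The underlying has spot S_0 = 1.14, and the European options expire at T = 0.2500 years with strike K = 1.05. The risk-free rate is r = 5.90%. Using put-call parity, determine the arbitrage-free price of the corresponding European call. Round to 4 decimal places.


Answer: Call price = 0.1344

Derivation:
Put-call parity: C - P = S_0 * exp(-qT) - K * exp(-rT).
S_0 * exp(-qT) = 1.1400 * 1.00000000 = 1.14000000
K * exp(-rT) = 1.0500 * 0.98535825 = 1.03462616
C = P + S*exp(-qT) - K*exp(-rT)
C = 0.0290 + 1.14000000 - 1.03462616 = 0.1344


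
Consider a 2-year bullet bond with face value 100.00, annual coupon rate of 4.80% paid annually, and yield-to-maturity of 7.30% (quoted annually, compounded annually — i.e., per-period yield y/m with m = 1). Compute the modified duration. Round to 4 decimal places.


Coupon per period c = face * coupon_rate / m = 4.800000
Periods per year m = 1; per-period yield y/m = 0.073000
Number of cashflows N = 2
Cashflows (t years, CF_t, discount factor 1/(1+y/m)^(m*t), PV):
  t = 1.0000: CF_t = 4.800000, DF = 0.931966, PV = 4.473439
  t = 2.0000: CF_t = 104.800000, DF = 0.868561, PV = 91.025241
Price P = sum_t PV_t = 95.498680
First compute Macaulay numerator sum_t t * PV_t:
  t * PV_t at t = 1.0000: 4.473439
  t * PV_t at t = 2.0000: 182.050483
Macaulay duration D = 186.523921 / 95.498680 = 1.953157
Modified duration = D / (1 + y/m) = 1.953157 / (1 + 0.073000) = 1.820277

Answer: Modified duration = 1.8203


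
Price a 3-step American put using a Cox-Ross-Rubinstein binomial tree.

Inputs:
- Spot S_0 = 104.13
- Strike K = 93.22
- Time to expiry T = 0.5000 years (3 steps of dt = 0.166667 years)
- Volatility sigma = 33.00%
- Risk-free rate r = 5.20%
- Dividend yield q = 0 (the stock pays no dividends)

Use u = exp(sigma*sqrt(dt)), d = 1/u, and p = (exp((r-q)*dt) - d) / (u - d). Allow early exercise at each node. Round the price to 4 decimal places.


dt = T/N = 0.166667
u = exp(sigma*sqrt(dt)) = 1.144219; d = 1/u = 0.873959
p = (exp((r-q)*dt) - d) / (u - d) = 0.498578
Discount per step: exp(-r*dt) = 0.991371
Stock lattice S(k, i) with i counting down-moves:
  k=0: S(0,0) = 104.1300
  k=1: S(1,0) = 119.1475; S(1,1) = 91.0053
  k=2: S(2,0) = 136.3308; S(2,1) = 104.1300; S(2,2) = 79.5349
  k=3: S(3,0) = 155.9922; S(3,1) = 119.1475; S(3,2) = 91.0053; S(3,3) = 69.5103
Terminal payoffs V(N, i) = max(K - S_T, 0):
  V(3,0) = 0.000000; V(3,1) = 0.000000; V(3,2) = 2.214660; V(3,3) = 23.709744
Backward induction: V(k, i) = exp(-r*dt) * [p * V(k+1, i) + (1-p) * V(k+1, i+1)]; then take max(V_cont, immediate exercise) for American.
  V(2,0) = exp(-r*dt) * [p*0.000000 + (1-p)*0.000000] = 0.000000; exercise = 0.000000; V(2,0) = max -> 0.000000
  V(2,1) = exp(-r*dt) * [p*0.000000 + (1-p)*2.214660] = 1.100898; exercise = 0.000000; V(2,1) = max -> 1.100898
  V(2,2) = exp(-r*dt) * [p*2.214660 + (1-p)*23.709744] = 12.880658; exercise = 13.685074; V(2,2) = max -> 13.685074
  V(1,0) = exp(-r*dt) * [p*0.000000 + (1-p)*1.100898] = 0.547251; exercise = 0.000000; V(1,0) = max -> 0.547251
  V(1,1) = exp(-r*dt) * [p*1.100898 + (1-p)*13.685074] = 7.346935; exercise = 2.214660; V(1,1) = max -> 7.346935
  V(0,0) = exp(-r*dt) * [p*0.547251 + (1-p)*7.346935] = 3.922621; exercise = 0.000000; V(0,0) = max -> 3.922621

Answer: Price = V(0,0) = 3.9226


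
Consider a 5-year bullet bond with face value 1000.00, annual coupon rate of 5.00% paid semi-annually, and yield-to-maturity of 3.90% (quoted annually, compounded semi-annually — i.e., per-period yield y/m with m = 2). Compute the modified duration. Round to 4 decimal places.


Answer: Modified duration = 4.4142

Derivation:
Coupon per period c = face * coupon_rate / m = 25.000000
Periods per year m = 2; per-period yield y/m = 0.019500
Number of cashflows N = 10
Cashflows (t years, CF_t, discount factor 1/(1+y/m)^(m*t), PV):
  t = 0.5000: CF_t = 25.000000, DF = 0.980873, PV = 24.521824
  t = 1.0000: CF_t = 25.000000, DF = 0.962112, PV = 24.052795
  t = 1.5000: CF_t = 25.000000, DF = 0.943709, PV = 23.592737
  t = 2.0000: CF_t = 25.000000, DF = 0.925659, PV = 23.141478
  t = 2.5000: CF_t = 25.000000, DF = 0.907954, PV = 22.698850
  t = 3.0000: CF_t = 25.000000, DF = 0.890588, PV = 22.264689
  t = 3.5000: CF_t = 25.000000, DF = 0.873553, PV = 21.838832
  t = 4.0000: CF_t = 25.000000, DF = 0.856845, PV = 21.421120
  t = 4.5000: CF_t = 25.000000, DF = 0.840456, PV = 21.011397
  t = 5.0000: CF_t = 1025.000000, DF = 0.824380, PV = 844.989990
Price P = sum_t PV_t = 1049.533711
First compute Macaulay numerator sum_t t * PV_t:
  t * PV_t at t = 0.5000: 12.260912
  t * PV_t at t = 1.0000: 24.052795
  t * PV_t at t = 1.5000: 35.389105
  t * PV_t at t = 2.0000: 46.282955
  t * PV_t at t = 2.5000: 56.747125
  t * PV_t at t = 3.0000: 66.794066
  t * PV_t at t = 3.5000: 76.435910
  t * PV_t at t = 4.0000: 85.684479
  t * PV_t at t = 4.5000: 94.551288
  t * PV_t at t = 5.0000: 4224.949950
Macaulay duration D = 4723.148587 / 1049.533711 = 4.500235
Modified duration = D / (1 + y/m) = 4.500235 / (1 + 0.019500) = 4.414159


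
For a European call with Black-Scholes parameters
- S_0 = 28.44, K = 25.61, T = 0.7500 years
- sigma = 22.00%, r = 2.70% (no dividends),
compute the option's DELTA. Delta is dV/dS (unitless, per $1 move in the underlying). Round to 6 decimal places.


Answer: Delta = 0.773877

Derivation:
d1 = 0.7516770089; d2 = 0.5611514200
phi(d1) = 0.3007584897; exp(-qT) = 1.0000000000; exp(-rT) = 0.9799536543
N(d1) = 0.7738773401
Delta = exp(-qT) * N(d1) = 1.0000000000 * 0.7738773401 = 0.773877


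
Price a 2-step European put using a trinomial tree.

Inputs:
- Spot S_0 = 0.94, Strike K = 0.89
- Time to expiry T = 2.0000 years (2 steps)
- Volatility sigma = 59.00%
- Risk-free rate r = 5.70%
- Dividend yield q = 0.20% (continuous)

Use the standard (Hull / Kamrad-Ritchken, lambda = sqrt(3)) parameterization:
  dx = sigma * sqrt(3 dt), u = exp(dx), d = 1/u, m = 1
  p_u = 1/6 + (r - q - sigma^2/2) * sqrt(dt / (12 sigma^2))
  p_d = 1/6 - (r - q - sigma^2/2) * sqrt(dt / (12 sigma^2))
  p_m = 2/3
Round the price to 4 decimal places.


Answer: Price = V(0,0) = 0.1823

Derivation:
dt = T/N = 1.000000; dx = sigma*sqrt(3*dt) = 1.021910
u = exp(dx) = 2.778497; d = 1/u = 0.359907
p_u = 0.108418, p_m = 0.666667, p_d = 0.224915
Discount per step: exp(-r*dt) = 0.944594
Stock lattice S(k, j) with j the centered position index:
  k=0: S(0,+0) = 0.9400
  k=1: S(1,-1) = 0.3383; S(1,+0) = 0.9400; S(1,+1) = 2.6118
  k=2: S(2,-2) = 0.1218; S(2,-1) = 0.3383; S(2,+0) = 0.9400; S(2,+1) = 2.6118; S(2,+2) = 7.2568
Terminal payoffs V(N, j) = max(K - S_T, 0):
  V(2,-2) = 0.768239; V(2,-1) = 0.551688; V(2,+0) = 0.000000; V(2,+1) = 0.000000; V(2,+2) = 0.000000
Backward induction: V(k, j) = exp(-r*dt) * [p_u * V(k+1, j+1) + p_m * V(k+1, j) + p_d * V(k+1, j-1)]
  V(1,-1) = exp(-r*dt) * [p_u*0.000000 + p_m*0.551688 + p_d*0.768239] = 0.510629
  V(1,+0) = exp(-r*dt) * [p_u*0.000000 + p_m*0.000000 + p_d*0.551688] = 0.117208
  V(1,+1) = exp(-r*dt) * [p_u*0.000000 + p_m*0.000000 + p_d*0.000000] = 0.000000
  V(0,+0) = exp(-r*dt) * [p_u*0.000000 + p_m*0.117208 + p_d*0.510629] = 0.182294


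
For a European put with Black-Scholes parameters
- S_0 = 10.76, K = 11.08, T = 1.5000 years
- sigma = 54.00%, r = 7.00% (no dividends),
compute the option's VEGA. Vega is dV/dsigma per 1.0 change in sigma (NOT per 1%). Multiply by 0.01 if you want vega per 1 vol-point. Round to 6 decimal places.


Answer: Vega = 4.761478

Derivation:
d1 = 0.4451325761; d2 = -0.2162296545
phi(d1) = 0.3613132247; exp(-qT) = 1.0000000000; exp(-rT) = 0.9003245226
Vega = S * exp(-qT) * phi(d1) * sqrt(T) = 10.7600 * 1.0000000000 * 0.3613132247 * 1.2247448714 = 4.761478


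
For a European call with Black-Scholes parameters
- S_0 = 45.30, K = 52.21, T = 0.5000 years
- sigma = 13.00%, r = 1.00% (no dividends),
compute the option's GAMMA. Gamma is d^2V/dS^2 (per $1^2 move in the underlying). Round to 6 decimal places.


Answer: Gamma = 0.033773

Derivation:
d1 = -1.4440427524; d2 = -1.5359666340
phi(d1) = 0.1406376902; exp(-qT) = 1.0000000000; exp(-rT) = 0.9950124792
Gamma = exp(-qT) * phi(d1) / (S * sigma * sqrt(T)) = 1.0000000000 * 0.1406376902 / (45.3000 * 0.1300 * 0.7071067812) = 0.033773


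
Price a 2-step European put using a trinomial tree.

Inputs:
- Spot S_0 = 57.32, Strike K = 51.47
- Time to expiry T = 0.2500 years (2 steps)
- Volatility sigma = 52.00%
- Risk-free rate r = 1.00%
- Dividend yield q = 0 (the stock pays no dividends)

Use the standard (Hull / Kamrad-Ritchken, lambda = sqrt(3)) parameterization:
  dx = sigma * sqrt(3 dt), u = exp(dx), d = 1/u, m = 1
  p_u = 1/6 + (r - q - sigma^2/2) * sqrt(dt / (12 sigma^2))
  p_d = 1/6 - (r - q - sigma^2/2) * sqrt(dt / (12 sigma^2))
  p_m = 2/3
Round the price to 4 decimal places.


Answer: Price = V(0,0) = 3.2596

Derivation:
dt = T/N = 0.125000; dx = sigma*sqrt(3*dt) = 0.318434
u = exp(dx) = 1.374972; d = 1/u = 0.727287
p_u = 0.142093, p_m = 0.666667, p_d = 0.191240
Discount per step: exp(-r*dt) = 0.998751
Stock lattice S(k, j) with j the centered position index:
  k=0: S(0,+0) = 57.3200
  k=1: S(1,-1) = 41.6881; S(1,+0) = 57.3200; S(1,+1) = 78.8134
  k=2: S(2,-2) = 30.3192; S(2,-1) = 41.6881; S(2,+0) = 57.3200; S(2,+1) = 78.8134; S(2,+2) = 108.3663
Terminal payoffs V(N, j) = max(K - S_T, 0):
  V(2,-2) = 21.150767; V(2,-1) = 9.781891; V(2,+0) = 0.000000; V(2,+1) = 0.000000; V(2,+2) = 0.000000
Backward induction: V(k, j) = exp(-r*dt) * [p_u * V(k+1, j+1) + p_m * V(k+1, j) + p_d * V(k+1, j-1)]
  V(1,-1) = exp(-r*dt) * [p_u*0.000000 + p_m*9.781891 + p_d*21.150767] = 10.552935
  V(1,+0) = exp(-r*dt) * [p_u*0.000000 + p_m*0.000000 + p_d*9.781891] = 1.868353
  V(1,+1) = exp(-r*dt) * [p_u*0.000000 + p_m*0.000000 + p_d*0.000000] = 0.000000
  V(0,+0) = exp(-r*dt) * [p_u*0.000000 + p_m*1.868353 + p_d*10.552935] = 3.259635


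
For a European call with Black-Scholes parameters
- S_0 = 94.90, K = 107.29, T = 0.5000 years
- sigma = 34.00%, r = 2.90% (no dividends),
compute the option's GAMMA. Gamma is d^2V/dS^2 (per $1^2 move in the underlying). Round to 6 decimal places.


Answer: Gamma = 0.016560

Derivation:
d1 = -0.3298933607; d2 = -0.5703096663
phi(d1) = 0.3778139698; exp(-qT) = 1.0000000000; exp(-rT) = 0.9856046187
Gamma = exp(-qT) * phi(d1) / (S * sigma * sqrt(T)) = 1.0000000000 * 0.3778139698 / (94.9000 * 0.3400 * 0.7071067812) = 0.016560


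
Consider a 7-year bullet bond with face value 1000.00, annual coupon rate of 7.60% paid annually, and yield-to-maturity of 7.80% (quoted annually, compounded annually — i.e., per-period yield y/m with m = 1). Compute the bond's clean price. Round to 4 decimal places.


Answer: Price = 989.5157

Derivation:
Coupon per period c = face * coupon_rate / m = 76.000000
Periods per year m = 1; per-period yield y/m = 0.078000
Number of cashflows N = 7
Cashflows (t years, CF_t, discount factor 1/(1+y/m)^(m*t), PV):
  t = 1.0000: CF_t = 76.000000, DF = 0.927644, PV = 70.500928
  t = 2.0000: CF_t = 76.000000, DF = 0.860523, PV = 65.399747
  t = 3.0000: CF_t = 76.000000, DF = 0.798259, PV = 60.667669
  t = 4.0000: CF_t = 76.000000, DF = 0.740500, PV = 56.277986
  t = 5.0000: CF_t = 76.000000, DF = 0.686920, PV = 52.205924
  t = 6.0000: CF_t = 76.000000, DF = 0.637217, PV = 48.428501
  t = 7.0000: CF_t = 1076.000000, DF = 0.591111, PV = 636.034898
Price P = sum_t PV_t = 989.515654


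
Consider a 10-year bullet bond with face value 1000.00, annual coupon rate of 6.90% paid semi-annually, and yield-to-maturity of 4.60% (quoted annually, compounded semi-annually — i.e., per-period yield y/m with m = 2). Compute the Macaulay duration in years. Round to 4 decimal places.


Answer: Macaulay duration = 7.6240 years

Derivation:
Coupon per period c = face * coupon_rate / m = 34.500000
Periods per year m = 2; per-period yield y/m = 0.023000
Number of cashflows N = 20
Cashflows (t years, CF_t, discount factor 1/(1+y/m)^(m*t), PV):
  t = 0.5000: CF_t = 34.500000, DF = 0.977517, PV = 33.724340
  t = 1.0000: CF_t = 34.500000, DF = 0.955540, PV = 32.966119
  t = 1.5000: CF_t = 34.500000, DF = 0.934056, PV = 32.224946
  t = 2.0000: CF_t = 34.500000, DF = 0.913056, PV = 31.500436
  t = 2.5000: CF_t = 34.500000, DF = 0.892528, PV = 30.792215
  t = 3.0000: CF_t = 34.500000, DF = 0.872461, PV = 30.099917
  t = 3.5000: CF_t = 34.500000, DF = 0.852846, PV = 29.423183
  t = 4.0000: CF_t = 34.500000, DF = 0.833671, PV = 28.761665
  t = 4.5000: CF_t = 34.500000, DF = 0.814928, PV = 28.115020
  t = 5.0000: CF_t = 34.500000, DF = 0.796606, PV = 27.482913
  t = 5.5000: CF_t = 34.500000, DF = 0.778696, PV = 26.865017
  t = 6.0000: CF_t = 34.500000, DF = 0.761189, PV = 26.261014
  t = 6.5000: CF_t = 34.500000, DF = 0.744075, PV = 25.670590
  t = 7.0000: CF_t = 34.500000, DF = 0.727346, PV = 25.093441
  t = 7.5000: CF_t = 34.500000, DF = 0.710993, PV = 24.529268
  t = 8.0000: CF_t = 34.500000, DF = 0.695008, PV = 23.977779
  t = 8.5000: CF_t = 34.500000, DF = 0.679382, PV = 23.438689
  t = 9.0000: CF_t = 34.500000, DF = 0.664108, PV = 22.911720
  t = 9.5000: CF_t = 34.500000, DF = 0.649177, PV = 22.396598
  t = 10.0000: CF_t = 1034.500000, DF = 0.634581, PV = 656.474439
Price P = sum_t PV_t = 1182.709309
Macaulay numerator sum_t t * PV_t:
  t * PV_t at t = 0.5000: 16.862170
  t * PV_t at t = 1.0000: 32.966119
  t * PV_t at t = 1.5000: 48.337419
  t * PV_t at t = 2.0000: 63.000871
  t * PV_t at t = 2.5000: 76.980537
  t * PV_t at t = 3.0000: 90.299750
  t * PV_t at t = 3.5000: 102.981142
  t * PV_t at t = 4.0000: 115.046660
  t * PV_t at t = 4.5000: 126.517589
  t * PV_t at t = 5.0000: 137.414563
  t * PV_t at t = 5.5000: 147.757595
  t * PV_t at t = 6.0000: 157.566084
  t * PV_t at t = 6.5000: 166.858837
  t * PV_t at t = 7.0000: 175.654089
  t * PV_t at t = 7.5000: 183.969510
  t * PV_t at t = 8.0000: 191.822233
  t * PV_t at t = 8.5000: 199.228859
  t * PV_t at t = 9.0000: 206.205478
  t * PV_t at t = 9.5000: 212.767681
  t * PV_t at t = 10.0000: 6564.744390
Macaulay duration D = (sum_t t * PV_t) / P = 9016.981577 / 1182.709309 = 7.624005


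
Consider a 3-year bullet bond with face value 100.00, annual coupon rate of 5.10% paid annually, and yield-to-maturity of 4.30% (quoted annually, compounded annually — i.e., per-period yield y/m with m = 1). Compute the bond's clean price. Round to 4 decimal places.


Coupon per period c = face * coupon_rate / m = 5.100000
Periods per year m = 1; per-period yield y/m = 0.043000
Number of cashflows N = 3
Cashflows (t years, CF_t, discount factor 1/(1+y/m)^(m*t), PV):
  t = 1.0000: CF_t = 5.100000, DF = 0.958773, PV = 4.889741
  t = 2.0000: CF_t = 5.100000, DF = 0.919245, PV = 4.688151
  t = 3.0000: CF_t = 105.100000, DF = 0.881347, PV = 92.629600
Price P = sum_t PV_t = 102.207492

Answer: Price = 102.2075


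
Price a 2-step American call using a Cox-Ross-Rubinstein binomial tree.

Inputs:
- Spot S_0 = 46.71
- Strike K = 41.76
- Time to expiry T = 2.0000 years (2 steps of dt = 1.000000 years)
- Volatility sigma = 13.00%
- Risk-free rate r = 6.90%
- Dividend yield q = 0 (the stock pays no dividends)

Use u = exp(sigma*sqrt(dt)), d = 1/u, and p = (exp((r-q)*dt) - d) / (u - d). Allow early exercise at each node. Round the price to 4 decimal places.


Answer: Price = V(0,0) = 10.6672

Derivation:
dt = T/N = 1.000000
u = exp(sigma*sqrt(dt)) = 1.138828; d = 1/u = 0.878095
p = (exp((r-q)*dt) - d) / (u - d) = 0.741528
Discount per step: exp(-r*dt) = 0.933327
Stock lattice S(k, i) with i counting down-moves:
  k=0: S(0,0) = 46.7100
  k=1: S(1,0) = 53.1947; S(1,1) = 41.0158
  k=2: S(2,0) = 60.5796; S(2,1) = 46.7100; S(2,2) = 36.0158
Terminal payoffs V(N, i) = max(S_T - K, 0):
  V(2,0) = 18.819604; V(2,1) = 4.950000; V(2,2) = 0.000000
Backward induction: V(k, i) = exp(-r*dt) * [p * V(k+1, i) + (1-p) * V(k+1, i+1)]; then take max(V_cont, immediate exercise) for American.
  V(1,0) = exp(-r*dt) * [p*18.819604 + (1-p)*4.950000] = 14.218952; exercise = 11.434674; V(1,0) = max -> 14.218952
  V(1,1) = exp(-r*dt) * [p*4.950000 + (1-p)*0.000000] = 3.425835; exercise = 0.000000; V(1,1) = max -> 3.425835
  V(0,0) = exp(-r*dt) * [p*14.218952 + (1-p)*3.425835] = 10.667208; exercise = 4.950000; V(0,0) = max -> 10.667208


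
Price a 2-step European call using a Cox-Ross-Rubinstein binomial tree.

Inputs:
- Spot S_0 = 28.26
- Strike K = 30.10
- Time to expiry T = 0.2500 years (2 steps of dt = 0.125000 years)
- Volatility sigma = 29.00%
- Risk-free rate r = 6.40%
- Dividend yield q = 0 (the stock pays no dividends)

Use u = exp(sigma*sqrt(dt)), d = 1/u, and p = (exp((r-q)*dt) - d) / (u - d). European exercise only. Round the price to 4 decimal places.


Answer: Price = V(0,0) = 1.1916

Derivation:
dt = T/N = 0.125000
u = exp(sigma*sqrt(dt)) = 1.107971; d = 1/u = 0.902551
p = (exp((r-q)*dt) - d) / (u - d) = 0.513491
Discount per step: exp(-r*dt) = 0.992032
Stock lattice S(k, i) with i counting down-moves:
  k=0: S(0,0) = 28.2600
  k=1: S(1,0) = 31.3113; S(1,1) = 25.5061
  k=2: S(2,0) = 34.6920; S(2,1) = 28.2600; S(2,2) = 23.0205
Terminal payoffs V(N, i) = max(S_T - K, 0):
  V(2,0) = 4.591973; V(2,1) = 0.000000; V(2,2) = 0.000000
Backward induction: V(k, i) = exp(-r*dt) * [p * V(k+1, i) + (1-p) * V(k+1, i+1)].
  V(1,0) = exp(-r*dt) * [p*4.591973 + (1-p)*0.000000] = 2.339147
  V(1,1) = exp(-r*dt) * [p*0.000000 + (1-p)*0.000000] = 0.000000
  V(0,0) = exp(-r*dt) * [p*2.339147 + (1-p)*0.000000] = 1.191559


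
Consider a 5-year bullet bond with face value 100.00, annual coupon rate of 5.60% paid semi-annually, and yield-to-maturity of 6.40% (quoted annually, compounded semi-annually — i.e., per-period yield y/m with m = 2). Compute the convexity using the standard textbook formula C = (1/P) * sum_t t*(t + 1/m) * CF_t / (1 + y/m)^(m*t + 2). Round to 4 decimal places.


Answer: Convexity = 21.8528

Derivation:
Coupon per period c = face * coupon_rate / m = 2.800000
Periods per year m = 2; per-period yield y/m = 0.032000
Number of cashflows N = 10
Cashflows (t years, CF_t, discount factor 1/(1+y/m)^(m*t), PV):
  t = 0.5000: CF_t = 2.800000, DF = 0.968992, PV = 2.713178
  t = 1.0000: CF_t = 2.800000, DF = 0.938946, PV = 2.629049
  t = 1.5000: CF_t = 2.800000, DF = 0.909831, PV = 2.547528
  t = 2.0000: CF_t = 2.800000, DF = 0.881620, PV = 2.468535
  t = 2.5000: CF_t = 2.800000, DF = 0.854283, PV = 2.391991
  t = 3.0000: CF_t = 2.800000, DF = 0.827793, PV = 2.317821
  t = 3.5000: CF_t = 2.800000, DF = 0.802125, PV = 2.245950
  t = 4.0000: CF_t = 2.800000, DF = 0.777253, PV = 2.176308
  t = 4.5000: CF_t = 2.800000, DF = 0.753152, PV = 2.108826
  t = 5.0000: CF_t = 102.800000, DF = 0.729799, PV = 75.023296
Price P = sum_t PV_t = 96.622483
Convexity numerator sum_t t*(t + 1/m) * CF_t / (1+y/m)^(m*t + 2):
  t = 0.5000: term = 1.273764
  t = 1.0000: term = 3.702802
  t = 1.5000: term = 7.175973
  t = 2.0000: term = 11.589104
  t = 2.5000: term = 16.844628
  t = 3.0000: term = 22.851239
  t = 3.5000: term = 29.523565
  t = 4.0000: term = 36.781850
  t = 4.5000: term = 44.551659
  t = 5.0000: term = 1937.177611
Convexity = (1/P) * sum = 2111.472193 / 96.622483 = 21.852804


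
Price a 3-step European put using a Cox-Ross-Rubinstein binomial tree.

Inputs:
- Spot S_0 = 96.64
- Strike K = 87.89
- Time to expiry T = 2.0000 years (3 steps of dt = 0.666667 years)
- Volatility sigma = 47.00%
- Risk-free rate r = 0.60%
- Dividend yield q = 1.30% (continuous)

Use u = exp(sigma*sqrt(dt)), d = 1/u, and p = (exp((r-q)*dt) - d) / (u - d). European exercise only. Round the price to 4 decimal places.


Answer: Price = V(0,0) = 21.6951

Derivation:
dt = T/N = 0.666667
u = exp(sigma*sqrt(dt)) = 1.467783; d = 1/u = 0.681299
p = (exp((r-q)*dt) - d) / (u - d) = 0.399302
Discount per step: exp(-r*dt) = 0.996008
Stock lattice S(k, i) with i counting down-moves:
  k=0: S(0,0) = 96.6400
  k=1: S(1,0) = 141.8466; S(1,1) = 65.8408
  k=2: S(2,0) = 208.2001; S(2,1) = 96.6400; S(2,2) = 44.8573
  k=3: S(3,0) = 305.5926; S(3,1) = 141.8466; S(3,2) = 65.8408; S(3,3) = 30.5612
Terminal payoffs V(N, i) = max(K - S_T, 0):
  V(3,0) = 0.000000; V(3,1) = 0.000000; V(3,2) = 22.049224; V(3,3) = 57.328760
Backward induction: V(k, i) = exp(-r*dt) * [p * V(k+1, i) + (1-p) * V(k+1, i+1)].
  V(2,0) = exp(-r*dt) * [p*0.000000 + (1-p)*0.000000] = 0.000000
  V(2,1) = exp(-r*dt) * [p*0.000000 + (1-p)*22.049224] = 13.192047
  V(2,2) = exp(-r*dt) * [p*22.049224 + (1-p)*57.328760] = 43.068943
  V(1,0) = exp(-r*dt) * [p*0.000000 + (1-p)*13.192047] = 7.892799
  V(1,1) = exp(-r*dt) * [p*13.192047 + (1-p)*43.068943] = 31.014726
  V(0,0) = exp(-r*dt) * [p*7.892799 + (1-p)*31.014726] = 21.695136


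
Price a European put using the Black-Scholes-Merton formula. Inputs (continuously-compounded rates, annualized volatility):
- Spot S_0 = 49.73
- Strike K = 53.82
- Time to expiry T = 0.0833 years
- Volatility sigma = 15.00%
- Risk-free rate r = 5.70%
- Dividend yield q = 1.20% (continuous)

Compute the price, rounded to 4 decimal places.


Answer: Price = 3.9219

Derivation:
d1 = (ln(S/K) + (r - q + 0.5*sigma^2) * T) / (sigma * sqrt(T)) = -1.71740972
d2 = d1 - sigma * sqrt(T) = -1.76070233
exp(-rT) = 0.99526315; exp(-qT) = 0.99900090
P = K * exp(-rT) * N(-d2) - S_0 * exp(-qT) * N(-d1)
N(-d1) = 0.95704783; N(-d2) = 0.96085560
P = 53.8200 * 0.99526315 * 0.96085560 - 49.7300 * 0.99900090 * 0.95704783 = 3.9219


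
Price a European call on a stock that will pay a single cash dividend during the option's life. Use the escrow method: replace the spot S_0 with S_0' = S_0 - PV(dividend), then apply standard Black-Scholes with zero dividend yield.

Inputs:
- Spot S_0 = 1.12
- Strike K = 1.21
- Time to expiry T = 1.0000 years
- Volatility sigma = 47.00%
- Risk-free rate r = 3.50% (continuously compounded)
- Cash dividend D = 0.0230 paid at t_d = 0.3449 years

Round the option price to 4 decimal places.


Answer: Price = 0.1768

Derivation:
PV(D) = D * exp(-r * t_d) = 0.0230 * 0.98800107 = 0.02272402
S_0' = S_0 - PV(D) = 1.1200 - 0.02272402 = 1.09727598
d1 = (ln(S_0'/K) + (r + sigma^2/2)*T) / (sigma*sqrt(T)) = 0.10140503
d2 = d1 - sigma*sqrt(T) = -0.36859497
exp(-rT) = 0.96560542
N(d1) = 0.54038553; N(d2) = 0.35621482
C = S_0' * N(d1) - K * exp(-rT) * N(d2) = 1.09727598 * 0.54038553 - 1.2100 * 0.96560542 * 0.35621482 = 0.1768


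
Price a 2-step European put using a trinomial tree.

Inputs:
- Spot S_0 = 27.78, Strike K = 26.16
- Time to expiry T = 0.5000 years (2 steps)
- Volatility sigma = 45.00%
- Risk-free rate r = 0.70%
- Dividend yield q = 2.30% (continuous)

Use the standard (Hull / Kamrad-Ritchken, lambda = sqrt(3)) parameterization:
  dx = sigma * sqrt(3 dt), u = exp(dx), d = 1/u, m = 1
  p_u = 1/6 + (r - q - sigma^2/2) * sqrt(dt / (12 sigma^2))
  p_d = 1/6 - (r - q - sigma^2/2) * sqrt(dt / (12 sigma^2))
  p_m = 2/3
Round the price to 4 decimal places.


dt = T/N = 0.250000; dx = sigma*sqrt(3*dt) = 0.389711
u = exp(dx) = 1.476555; d = 1/u = 0.677252
p_u = 0.129059, p_m = 0.666667, p_d = 0.204275
Discount per step: exp(-r*dt) = 0.998252
Stock lattice S(k, j) with j the centered position index:
  k=0: S(0,+0) = 27.7800
  k=1: S(1,-1) = 18.8141; S(1,+0) = 27.7800; S(1,+1) = 41.0187
  k=2: S(2,-2) = 12.7419; S(2,-1) = 18.8141; S(2,+0) = 27.7800; S(2,+1) = 41.0187; S(2,+2) = 60.5663
Terminal payoffs V(N, j) = max(K - S_T, 0):
  V(2,-2) = 13.418129; V(2,-1) = 7.345932; V(2,+0) = 0.000000; V(2,+1) = 0.000000; V(2,+2) = 0.000000
Backward induction: V(k, j) = exp(-r*dt) * [p_u * V(k+1, j+1) + p_m * V(k+1, j) + p_d * V(k+1, j-1)]
  V(1,-1) = exp(-r*dt) * [p_u*0.000000 + p_m*7.345932 + p_d*13.418129] = 7.624916
  V(1,+0) = exp(-r*dt) * [p_u*0.000000 + p_m*0.000000 + p_d*7.345932] = 1.497964
  V(1,+1) = exp(-r*dt) * [p_u*0.000000 + p_m*0.000000 + p_d*0.000000] = 0.000000
  V(0,+0) = exp(-r*dt) * [p_u*0.000000 + p_m*1.497964 + p_d*7.624916] = 2.551750

Answer: Price = V(0,0) = 2.5517


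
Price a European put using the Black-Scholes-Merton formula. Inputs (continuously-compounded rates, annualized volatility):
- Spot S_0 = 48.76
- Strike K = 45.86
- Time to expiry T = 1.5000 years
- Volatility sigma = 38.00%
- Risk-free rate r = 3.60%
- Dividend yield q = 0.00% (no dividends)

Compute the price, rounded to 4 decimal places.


Answer: Price = 6.0823

Derivation:
d1 = (ln(S/K) + (r - q + 0.5*sigma^2) * T) / (sigma * sqrt(T)) = 0.48048036
d2 = d1 - sigma * sqrt(T) = 0.01507731
exp(-rT) = 0.94743211; exp(-qT) = 1.00000000
P = K * exp(-rT) * N(-d2) - S_0 * exp(-qT) * N(-d1)
N(-d1) = 0.31544293; N(-d2) = 0.49398525
P = 45.8600 * 0.94743211 * 0.49398525 - 48.7600 * 1.00000000 * 0.31544293 = 6.0823


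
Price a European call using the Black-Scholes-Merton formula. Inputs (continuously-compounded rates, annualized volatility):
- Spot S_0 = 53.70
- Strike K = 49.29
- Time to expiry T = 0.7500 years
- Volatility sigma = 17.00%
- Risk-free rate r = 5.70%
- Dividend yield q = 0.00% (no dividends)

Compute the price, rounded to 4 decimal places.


Answer: Price = 7.2545

Derivation:
d1 = (ln(S/K) + (r - q + 0.5*sigma^2) * T) / (sigma * sqrt(T)) = 0.94603447
d2 = d1 - sigma * sqrt(T) = 0.79881016
exp(-rT) = 0.95815090; exp(-qT) = 1.00000000
C = S_0 * exp(-qT) * N(d1) - K * exp(-rT) * N(d2)
N(d1) = 0.82793450; N(d2) = 0.78779975
C = 53.7000 * 1.00000000 * 0.82793450 - 49.2900 * 0.95815090 * 0.78779975 = 7.2545


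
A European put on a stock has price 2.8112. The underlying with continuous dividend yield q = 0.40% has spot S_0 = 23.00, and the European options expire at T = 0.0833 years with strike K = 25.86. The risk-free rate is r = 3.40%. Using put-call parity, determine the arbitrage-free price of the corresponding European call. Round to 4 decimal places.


Put-call parity: C - P = S_0 * exp(-qT) - K * exp(-rT).
S_0 * exp(-qT) = 23.0000 * 0.99966686 = 22.99233768
K * exp(-rT) = 25.8600 * 0.99717181 = 25.78686293
C = P + S*exp(-qT) - K*exp(-rT)
C = 2.8112 + 22.99233768 - 25.78686293 = 0.0167

Answer: Call price = 0.0167


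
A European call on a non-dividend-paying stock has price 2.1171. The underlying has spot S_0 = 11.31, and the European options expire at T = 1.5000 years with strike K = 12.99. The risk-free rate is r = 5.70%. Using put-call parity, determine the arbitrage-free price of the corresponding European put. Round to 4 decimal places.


Put-call parity: C - P = S_0 * exp(-qT) - K * exp(-rT).
S_0 * exp(-qT) = 11.3100 * 1.00000000 = 11.31000000
K * exp(-rT) = 12.9900 * 0.91805314 = 11.92551033
P = C - S*exp(-qT) + K*exp(-rT)
P = 2.1171 - 11.31000000 + 11.92551033 = 2.7326

Answer: Put price = 2.7326


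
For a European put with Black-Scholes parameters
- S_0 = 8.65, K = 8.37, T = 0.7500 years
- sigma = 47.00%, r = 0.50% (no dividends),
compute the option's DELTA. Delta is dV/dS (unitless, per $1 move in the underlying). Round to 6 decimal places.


d1 = 0.2935714001; d2 = -0.1134605397
phi(d1) = 0.3821161662; exp(-qT) = 1.0000000000; exp(-rT) = 0.9962570225
N(-d1) = 0.3845427163
Delta = -exp(-qT) * N(-d1) = -1.0000000000 * 0.3845427163 = -0.384543

Answer: Delta = -0.384543
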